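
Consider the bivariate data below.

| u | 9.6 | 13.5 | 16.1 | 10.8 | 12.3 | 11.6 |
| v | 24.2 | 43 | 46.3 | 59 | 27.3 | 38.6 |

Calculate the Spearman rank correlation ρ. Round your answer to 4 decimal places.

Rank u: 1, 5, 6, 2, 4, 3
Rank v: 1, 4, 5, 6, 2, 3
d = rank(u) − rank(v): 0, 1, 1, -4, 2, 0; Σd² = 22
ρ = 1 − 6Σd² / [n(n²−1)] = 1 − 6×22 / (6×35) = 1 − 132/210 ≈ 0.3714

0.3714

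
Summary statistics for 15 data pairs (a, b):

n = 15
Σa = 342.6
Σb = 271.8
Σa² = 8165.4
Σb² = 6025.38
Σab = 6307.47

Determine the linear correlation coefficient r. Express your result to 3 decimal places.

0.163

r = (nΣab − ΣaΣb) / √[(nΣa² − (Σa)²)(nΣb² − (Σb)²)]
Numerator: 15×6307.47 − 342.6×271.8 = 1493.37
Denominator: √[(122481 − 117374.76)(90380.7 − 73875.24)] = √[5106.24 × 16505.46] = 9180.4597
r = 1493.37 / 9180.4597 ≈ 0.163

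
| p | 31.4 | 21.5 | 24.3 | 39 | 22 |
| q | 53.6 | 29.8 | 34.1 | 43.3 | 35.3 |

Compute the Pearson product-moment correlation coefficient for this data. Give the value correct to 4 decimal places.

n = 5, Σp = 138.2, Σq = 196.1, Σp² = 4043.7, Σq² = 8044.79, Σpq = 5617.67
nΣpq − ΣpΣq = 28088.35 − 27101.02 = 987.33
nΣp² − (Σp)² = 20218.5 − 19099.24 = 1119.26; nΣq² − (Σq)² = 40223.95 − 38455.21 = 1768.74
r = 987.33 / √(1119.26 × 1768.74) = 987.33 / 1407.0110 ≈ 0.7017

0.7017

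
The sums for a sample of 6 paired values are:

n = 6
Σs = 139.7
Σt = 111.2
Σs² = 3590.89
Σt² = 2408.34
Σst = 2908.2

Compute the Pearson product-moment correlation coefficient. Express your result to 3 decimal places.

r = (nΣst − ΣsΣt) / √[(nΣs² − (Σs)²)(nΣt² − (Σt)²)]
Numerator: 6×2908.2 − 139.7×111.2 = 1914.56
Denominator: √[(21545.34 − 19516.09)(14450.04 − 12365.44)] = √[2029.25 × 2084.6] = 2056.7388
r = 1914.56 / 2056.7388 ≈ 0.931

0.931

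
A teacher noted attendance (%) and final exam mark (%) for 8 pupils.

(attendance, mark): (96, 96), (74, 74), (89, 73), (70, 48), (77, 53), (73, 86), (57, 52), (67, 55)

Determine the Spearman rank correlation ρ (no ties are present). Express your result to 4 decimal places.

Rank attendance: 8, 5, 7, 3, 6, 4, 1, 2
Rank mark: 8, 6, 5, 1, 3, 7, 2, 4
d = rank(attendance) − rank(mark): 0, -1, 2, 2, 3, -3, -1, -2; Σd² = 32
ρ = 1 − 6Σd² / [n(n²−1)] = 1 − 6×32 / (8×63) = 1 − 192/504 ≈ 0.6190

0.6190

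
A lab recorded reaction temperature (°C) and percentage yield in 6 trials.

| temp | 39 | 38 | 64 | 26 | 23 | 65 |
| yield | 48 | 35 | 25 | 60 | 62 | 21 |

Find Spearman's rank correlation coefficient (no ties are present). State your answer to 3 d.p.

-0.943

Rank temp: 4, 3, 5, 2, 1, 6
Rank yield: 4, 3, 2, 5, 6, 1
d = rank(temp) − rank(yield): 0, 0, 3, -3, -5, 5; Σd² = 68
ρ = 1 − 6Σd² / [n(n²−1)] = 1 − 6×68 / (6×35) = 1 − 408/210 ≈ -0.943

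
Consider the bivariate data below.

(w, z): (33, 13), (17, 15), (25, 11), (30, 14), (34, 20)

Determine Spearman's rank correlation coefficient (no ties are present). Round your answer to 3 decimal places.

0.300

Rank w: 4, 1, 2, 3, 5
Rank z: 2, 4, 1, 3, 5
d = rank(w) − rank(z): 2, -3, 1, 0, 0; Σd² = 14
ρ = 1 − 6Σd² / [n(n²−1)] = 1 − 6×14 / (5×24) = 1 − 84/120 ≈ 0.300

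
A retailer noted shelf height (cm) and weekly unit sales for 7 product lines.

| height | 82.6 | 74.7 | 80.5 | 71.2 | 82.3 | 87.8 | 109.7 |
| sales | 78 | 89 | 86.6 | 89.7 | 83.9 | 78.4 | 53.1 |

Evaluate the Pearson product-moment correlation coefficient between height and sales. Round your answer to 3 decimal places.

n = 7, Σx = 588.8, Σy = 558.7, Σx² = 50468.76, Σy² = 45556.03, Σxy = 46062.6
nΣxy − ΣxΣy = 322438.2 − 328962.56 = -6524.36
nΣx² − (Σx)² = 353281.32 − 346685.44 = 6595.88; nΣy² − (Σy)² = 318892.21 − 312145.69 = 6746.52
r = -6524.36 / √(6595.88 × 6746.52) = -6524.36 / 6670.7748 ≈ -0.978

-0.978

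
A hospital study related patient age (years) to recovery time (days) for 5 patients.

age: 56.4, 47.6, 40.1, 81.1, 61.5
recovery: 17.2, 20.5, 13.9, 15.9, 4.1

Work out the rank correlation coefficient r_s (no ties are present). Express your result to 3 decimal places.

-0.200

Rank age: 3, 2, 1, 5, 4
Rank recovery: 4, 5, 2, 3, 1
d = rank(age) − rank(recovery): -1, -3, -1, 2, 3; Σd² = 24
ρ = 1 − 6Σd² / [n(n²−1)] = 1 − 6×24 / (5×24) = 1 − 144/120 ≈ -0.200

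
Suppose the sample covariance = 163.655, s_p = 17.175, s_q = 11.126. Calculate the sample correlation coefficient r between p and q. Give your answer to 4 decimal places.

0.8564

r = Cov(p,q) / (s_p · s_q) = 163.655 / (17.175 × 11.126)
  = 163.655 / 191.0890 ≈ 0.8564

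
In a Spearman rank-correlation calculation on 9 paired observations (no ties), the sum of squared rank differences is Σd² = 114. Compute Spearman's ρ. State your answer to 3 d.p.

0.050

ρ = 1 − 6Σd² / [n(n²−1)] = 1 − 6×114 / (9×80)
  = 1 − 684/720 = 1 − 0.9500 ≈ 0.050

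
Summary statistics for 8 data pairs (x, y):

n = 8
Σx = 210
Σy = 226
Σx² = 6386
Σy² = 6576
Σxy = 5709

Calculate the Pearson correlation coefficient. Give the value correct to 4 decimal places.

r = (nΣxy − ΣxΣy) / √[(nΣx² − (Σx)²)(nΣy² − (Σy)²)]
Numerator: 8×5709 − 210×226 = -1788
Denominator: √[(51088 − 44100)(52608 − 51076)] = √[6988 × 1532] = 3271.9438
r = -1788 / 3271.9438 ≈ -0.5465

-0.5465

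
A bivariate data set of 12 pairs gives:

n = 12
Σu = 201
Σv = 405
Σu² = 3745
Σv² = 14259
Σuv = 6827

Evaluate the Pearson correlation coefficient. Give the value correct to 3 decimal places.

0.092

r = (nΣuv − ΣuΣv) / √[(nΣu² − (Σu)²)(nΣv² − (Σv)²)]
Numerator: 12×6827 − 201×405 = 519
Denominator: √[(44940 − 40401)(171108 − 164025)] = √[4539 × 7083] = 5670.0738
r = 519 / 5670.0738 ≈ 0.092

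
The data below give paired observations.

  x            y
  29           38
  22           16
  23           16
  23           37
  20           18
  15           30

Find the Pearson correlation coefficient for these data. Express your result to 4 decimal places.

0.3067

n = 6, Σx = 132, Σy = 155, Σx² = 3008, Σy² = 4549, Σxy = 3483
nΣxy − ΣxΣy = 20898 − 20460 = 438
nΣx² − (Σx)² = 18048 − 17424 = 624; nΣy² − (Σy)² = 27294 − 24025 = 3269
r = 438 / √(624 × 3269) = 438 / 1428.2353 ≈ 0.3067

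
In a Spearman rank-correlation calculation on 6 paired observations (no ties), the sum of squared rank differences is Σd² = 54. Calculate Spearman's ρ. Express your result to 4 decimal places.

ρ = 1 − 6Σd² / [n(n²−1)] = 1 − 6×54 / (6×35)
  = 1 − 324/210 = 1 − 1.54286 ≈ -0.5429

-0.5429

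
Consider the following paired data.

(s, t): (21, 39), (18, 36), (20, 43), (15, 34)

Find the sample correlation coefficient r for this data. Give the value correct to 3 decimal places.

0.804

n = 4, Σs = 74, Σt = 152, Σs² = 1390, Σt² = 5822, Σst = 2837
nΣst − ΣsΣt = 11348 − 11248 = 100
nΣs² − (Σs)² = 5560 − 5476 = 84; nΣt² − (Σt)² = 23288 − 23104 = 184
r = 100 / √(84 × 184) = 100 / 124.3222 ≈ 0.804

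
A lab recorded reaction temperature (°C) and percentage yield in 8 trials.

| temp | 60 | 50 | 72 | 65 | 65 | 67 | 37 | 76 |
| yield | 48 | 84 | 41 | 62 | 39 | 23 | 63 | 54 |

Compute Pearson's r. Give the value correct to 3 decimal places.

n = 8, Σx = 492, Σy = 414, Σx² = 31368, Σy² = 23820, Σxy = 24573
nΣxy − ΣxΣy = 196584 − 203688 = -7104
nΣx² − (Σx)² = 250944 − 242064 = 8880; nΣy² − (Σy)² = 190560 − 171396 = 19164
r = -7104 / √(8880 × 19164) = -7104 / 13045.1646 ≈ -0.545

-0.545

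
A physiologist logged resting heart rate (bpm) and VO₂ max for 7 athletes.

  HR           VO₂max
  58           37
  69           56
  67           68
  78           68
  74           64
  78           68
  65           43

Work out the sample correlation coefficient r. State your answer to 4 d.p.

0.8472

n = 7, Σx = 489, Σy = 404, Σx² = 34483, Σy² = 24322, Σxy = 28705
nΣxy − ΣxΣy = 200935 − 197556 = 3379
nΣx² − (Σx)² = 241381 − 239121 = 2260; nΣy² − (Σy)² = 170254 − 163216 = 7038
r = 3379 / √(2260 × 7038) = 3379 / 3988.2176 ≈ 0.8472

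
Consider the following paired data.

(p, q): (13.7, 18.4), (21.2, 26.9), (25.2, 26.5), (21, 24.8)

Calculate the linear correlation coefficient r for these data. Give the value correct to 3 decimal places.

n = 4, Σp = 81.1, Σq = 96.6, Σp² = 1713.17, Σq² = 2379.46, Σpq = 2010.96
nΣpq − ΣpΣq = 8043.84 − 7834.26 = 209.58
nΣp² − (Σp)² = 6852.68 − 6577.21 = 275.47; nΣq² − (Σq)² = 9517.84 − 9331.56 = 186.28
r = 209.58 / √(275.47 × 186.28) = 209.58 / 226.5272 ≈ 0.925

0.925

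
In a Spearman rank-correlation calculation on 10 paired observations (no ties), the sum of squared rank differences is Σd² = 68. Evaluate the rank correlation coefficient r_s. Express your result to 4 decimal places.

ρ = 1 − 6Σd² / [n(n²−1)] = 1 − 6×68 / (10×99)
  = 1 − 408/990 = 1 − 0.41212 ≈ 0.5879

0.5879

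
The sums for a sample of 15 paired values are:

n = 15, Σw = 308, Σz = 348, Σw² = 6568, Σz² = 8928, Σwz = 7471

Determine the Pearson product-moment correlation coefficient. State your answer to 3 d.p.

0.713

r = (nΣwz − ΣwΣz) / √[(nΣw² − (Σw)²)(nΣz² − (Σz)²)]
Numerator: 15×7471 − 308×348 = 4881
Denominator: √[(98520 − 94864)(133920 − 121104)] = √[3656 × 12816] = 6845.0928
r = 4881 / 6845.0928 ≈ 0.713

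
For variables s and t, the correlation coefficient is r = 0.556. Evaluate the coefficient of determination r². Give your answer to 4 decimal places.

r² = (0.556)² = 0.3091

0.3091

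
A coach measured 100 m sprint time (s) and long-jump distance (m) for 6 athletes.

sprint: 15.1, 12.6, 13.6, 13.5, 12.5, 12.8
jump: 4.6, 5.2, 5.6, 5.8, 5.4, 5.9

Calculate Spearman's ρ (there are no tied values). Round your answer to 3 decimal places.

Rank sprint: 6, 2, 5, 4, 1, 3
Rank jump: 1, 2, 4, 5, 3, 6
d = rank(sprint) − rank(jump): 5, 0, 1, -1, -2, -3; Σd² = 40
ρ = 1 − 6Σd² / [n(n²−1)] = 1 − 6×40 / (6×35) = 1 − 240/210 ≈ -0.143

-0.143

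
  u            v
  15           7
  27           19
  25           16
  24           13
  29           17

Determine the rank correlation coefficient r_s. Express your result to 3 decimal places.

0.900

Rank u: 1, 4, 3, 2, 5
Rank v: 1, 5, 3, 2, 4
d = rank(u) − rank(v): 0, -1, 0, 0, 1; Σd² = 2
ρ = 1 − 6Σd² / [n(n²−1)] = 1 − 6×2 / (5×24) = 1 − 12/120 ≈ 0.900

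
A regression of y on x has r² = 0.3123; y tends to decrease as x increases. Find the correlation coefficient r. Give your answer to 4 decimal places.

-0.5588

|r| = √0.3123 = 0.5588
The association is negative, so r = −0.5588.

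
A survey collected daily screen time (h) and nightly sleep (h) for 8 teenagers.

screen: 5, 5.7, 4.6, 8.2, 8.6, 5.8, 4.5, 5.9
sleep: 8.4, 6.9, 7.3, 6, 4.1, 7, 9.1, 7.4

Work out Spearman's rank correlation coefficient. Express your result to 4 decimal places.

Rank screen: 3, 4, 2, 7, 8, 5, 1, 6
Rank sleep: 7, 3, 5, 2, 1, 4, 8, 6
d = rank(screen) − rank(sleep): -4, 1, -3, 5, 7, 1, -7, 0; Σd² = 150
ρ = 1 − 6Σd² / [n(n²−1)] = 1 − 6×150 / (8×63) = 1 − 900/504 ≈ -0.7857

-0.7857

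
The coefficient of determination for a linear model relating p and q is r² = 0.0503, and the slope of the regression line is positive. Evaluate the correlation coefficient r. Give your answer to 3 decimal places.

0.224

|r| = √0.0503 = 0.224
The association is positive, so r = 0.224.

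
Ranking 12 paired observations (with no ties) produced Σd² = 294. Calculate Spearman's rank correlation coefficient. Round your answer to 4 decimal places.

-0.0280

ρ = 1 − 6Σd² / [n(n²−1)] = 1 − 6×294 / (12×143)
  = 1 − 1764/1716 = 1 − 1.02797 ≈ -0.0280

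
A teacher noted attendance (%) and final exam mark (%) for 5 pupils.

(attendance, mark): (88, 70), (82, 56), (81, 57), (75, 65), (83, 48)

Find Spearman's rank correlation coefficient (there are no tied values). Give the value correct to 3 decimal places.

Rank attendance: 5, 3, 2, 1, 4
Rank mark: 5, 2, 3, 4, 1
d = rank(attendance) − rank(mark): 0, 1, -1, -3, 3; Σd² = 20
ρ = 1 − 6Σd² / [n(n²−1)] = 1 − 6×20 / (5×24) = 1 − 120/120 ≈ 0.000

0.000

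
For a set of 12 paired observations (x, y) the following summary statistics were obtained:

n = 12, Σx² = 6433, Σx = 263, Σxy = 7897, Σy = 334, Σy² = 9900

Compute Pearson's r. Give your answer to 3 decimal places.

0.908

r = (nΣxy − ΣxΣy) / √[(nΣx² − (Σx)²)(nΣy² − (Σy)²)]
Numerator: 12×7897 − 263×334 = 6922
Denominator: √[(77196 − 69169)(118800 − 111556)] = √[8027 × 7244] = 7625.4566
r = 6922 / 7625.4566 ≈ 0.908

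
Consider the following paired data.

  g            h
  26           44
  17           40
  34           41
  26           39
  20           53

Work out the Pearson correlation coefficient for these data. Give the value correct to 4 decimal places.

n = 5, Σg = 123, Σh = 217, Σg² = 3197, Σh² = 9547, Σgh = 5292
nΣgh − ΣgΣh = 26460 − 26691 = -231
nΣg² − (Σg)² = 15985 − 15129 = 856; nΣh² − (Σh)² = 47735 − 47089 = 646
r = -231 / √(856 × 646) = -231 / 743.6236 ≈ -0.3106

-0.3106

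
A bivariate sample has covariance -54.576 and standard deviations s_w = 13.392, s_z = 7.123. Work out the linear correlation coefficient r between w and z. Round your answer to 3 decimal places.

r = Cov(w,z) / (s_w · s_z) = -54.576 / (13.392 × 7.123)
  = -54.576 / 95.3912 ≈ -0.572

-0.572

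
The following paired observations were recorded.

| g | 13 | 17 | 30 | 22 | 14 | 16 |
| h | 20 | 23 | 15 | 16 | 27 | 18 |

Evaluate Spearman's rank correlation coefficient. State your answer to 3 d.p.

-0.714

Rank g: 1, 4, 6, 5, 2, 3
Rank h: 4, 5, 1, 2, 6, 3
d = rank(g) − rank(h): -3, -1, 5, 3, -4, 0; Σd² = 60
ρ = 1 − 6Σd² / [n(n²−1)] = 1 − 6×60 / (6×35) = 1 − 360/210 ≈ -0.714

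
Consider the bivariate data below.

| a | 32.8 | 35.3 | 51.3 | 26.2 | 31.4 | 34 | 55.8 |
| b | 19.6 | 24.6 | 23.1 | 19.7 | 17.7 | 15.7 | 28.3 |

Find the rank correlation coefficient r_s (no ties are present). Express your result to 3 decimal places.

Rank a: 3, 5, 6, 1, 2, 4, 7
Rank b: 3, 6, 5, 4, 2, 1, 7
d = rank(a) − rank(b): 0, -1, 1, -3, 0, 3, 0; Σd² = 20
ρ = 1 − 6Σd² / [n(n²−1)] = 1 − 6×20 / (7×48) = 1 − 120/336 ≈ 0.643

0.643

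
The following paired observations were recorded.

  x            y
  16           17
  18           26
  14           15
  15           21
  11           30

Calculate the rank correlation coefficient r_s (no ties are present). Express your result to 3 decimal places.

-0.100

Rank x: 4, 5, 2, 3, 1
Rank y: 2, 4, 1, 3, 5
d = rank(x) − rank(y): 2, 1, 1, 0, -4; Σd² = 22
ρ = 1 − 6Σd² / [n(n²−1)] = 1 − 6×22 / (5×24) = 1 − 132/120 ≈ -0.100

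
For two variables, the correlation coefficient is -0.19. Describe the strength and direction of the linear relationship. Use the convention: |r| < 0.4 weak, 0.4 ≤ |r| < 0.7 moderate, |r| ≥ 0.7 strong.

weak negative

r = -0.19 < 0 so the relationship is negative.
|r| = 0.19, which falls in the weak range.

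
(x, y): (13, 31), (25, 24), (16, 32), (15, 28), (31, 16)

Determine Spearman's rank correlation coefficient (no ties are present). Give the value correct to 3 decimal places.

Rank x: 1, 4, 3, 2, 5
Rank y: 4, 2, 5, 3, 1
d = rank(x) − rank(y): -3, 2, -2, -1, 4; Σd² = 34
ρ = 1 − 6Σd² / [n(n²−1)] = 1 − 6×34 / (5×24) = 1 − 204/120 ≈ -0.700

-0.700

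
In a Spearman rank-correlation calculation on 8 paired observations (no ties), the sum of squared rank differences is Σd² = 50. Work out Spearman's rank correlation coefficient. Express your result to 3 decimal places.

0.405

ρ = 1 − 6Σd² / [n(n²−1)] = 1 − 6×50 / (8×63)
  = 1 − 300/504 = 1 − 0.5952 ≈ 0.405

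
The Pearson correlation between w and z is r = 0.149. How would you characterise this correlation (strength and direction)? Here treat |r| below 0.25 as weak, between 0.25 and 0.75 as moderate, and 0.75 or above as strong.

r = 0.149 > 0 so the relationship is positive.
|r| = 0.149, which falls in the weak range.

weak positive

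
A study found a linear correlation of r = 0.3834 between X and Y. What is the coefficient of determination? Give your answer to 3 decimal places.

r² = (0.3834)² = 0.147

0.147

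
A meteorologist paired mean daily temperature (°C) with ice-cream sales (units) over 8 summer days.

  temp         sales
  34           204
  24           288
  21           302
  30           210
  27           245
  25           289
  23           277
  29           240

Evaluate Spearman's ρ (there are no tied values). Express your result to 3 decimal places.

Rank temp: 8, 3, 1, 7, 5, 4, 2, 6
Rank sales: 1, 6, 8, 2, 4, 7, 5, 3
d = rank(temp) − rank(sales): 7, -3, -7, 5, 1, -3, -3, 3; Σd² = 160
ρ = 1 − 6Σd² / [n(n²−1)] = 1 − 6×160 / (8×63) = 1 − 960/504 ≈ -0.905

-0.905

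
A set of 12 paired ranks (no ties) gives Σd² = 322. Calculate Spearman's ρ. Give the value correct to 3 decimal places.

ρ = 1 − 6Σd² / [n(n²−1)] = 1 − 6×322 / (12×143)
  = 1 − 1932/1716 = 1 − 1.1259 ≈ -0.126

-0.126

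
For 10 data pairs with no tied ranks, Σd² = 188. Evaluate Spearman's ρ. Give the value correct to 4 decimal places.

ρ = 1 − 6Σd² / [n(n²−1)] = 1 − 6×188 / (10×99)
  = 1 − 1128/990 = 1 − 1.13939 ≈ -0.1394

-0.1394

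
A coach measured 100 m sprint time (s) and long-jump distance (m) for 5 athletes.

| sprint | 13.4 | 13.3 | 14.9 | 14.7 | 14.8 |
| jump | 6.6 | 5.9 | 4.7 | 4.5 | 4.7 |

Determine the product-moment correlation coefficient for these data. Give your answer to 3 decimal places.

n = 5, Σx = 71.1, Σy = 26.4, Σx² = 1013.59, Σy² = 142.8, Σxy = 372.65
nΣxy − ΣxΣy = 1863.25 − 1877.04 = -13.79
nΣx² − (Σx)² = 5067.95 − 5055.21 = 12.74; nΣy² − (Σy)² = 714 − 696.96 = 17.04
r = -13.79 / √(12.74 × 17.04) = -13.79 / 14.7340 ≈ -0.936

-0.936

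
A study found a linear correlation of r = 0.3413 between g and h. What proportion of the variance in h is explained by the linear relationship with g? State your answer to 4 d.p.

r² = (0.3413)² = 0.1165

0.1165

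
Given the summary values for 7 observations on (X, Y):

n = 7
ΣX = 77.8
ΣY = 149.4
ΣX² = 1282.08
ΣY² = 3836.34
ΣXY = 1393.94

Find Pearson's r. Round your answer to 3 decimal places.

-0.513

r = (nΣXY − ΣXΣY) / √[(nΣX² − (ΣX)²)(nΣY² − (ΣY)²)]
Numerator: 7×1393.94 − 77.8×149.4 = -1865.74
Denominator: √[(8974.56 − 6052.84)(26854.38 − 22320.36)] = √[2921.72 × 4534.02] = 3639.6616
r = -1865.74 / 3639.6616 ≈ -0.513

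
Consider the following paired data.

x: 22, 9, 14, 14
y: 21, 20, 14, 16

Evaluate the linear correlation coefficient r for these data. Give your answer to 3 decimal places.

n = 4, Σx = 59, Σy = 71, Σx² = 957, Σy² = 1293, Σxy = 1062
nΣxy − ΣxΣy = 4248 − 4189 = 59
nΣx² − (Σx)² = 3828 − 3481 = 347; nΣy² − (Σy)² = 5172 − 5041 = 131
r = 59 / √(347 × 131) = 59 / 213.2065 ≈ 0.277

0.277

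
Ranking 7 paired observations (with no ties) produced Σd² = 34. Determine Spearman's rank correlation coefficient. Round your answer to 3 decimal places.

0.393

ρ = 1 − 6Σd² / [n(n²−1)] = 1 − 6×34 / (7×48)
  = 1 − 204/336 = 1 − 0.6071 ≈ 0.393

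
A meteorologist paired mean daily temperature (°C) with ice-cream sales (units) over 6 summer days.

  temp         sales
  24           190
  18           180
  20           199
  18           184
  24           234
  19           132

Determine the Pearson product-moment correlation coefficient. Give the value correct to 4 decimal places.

0.5963

n = 6, Σx = 123, Σy = 1119, Σx² = 2561, Σy² = 214137, Σxy = 23216
nΣxy − ΣxΣy = 139296 − 137637 = 1659
nΣx² − (Σx)² = 15366 − 15129 = 237; nΣy² − (Σy)² = 1284822 − 1252161 = 32661
r = 1659 / √(237 × 32661) = 1659 / 2782.2036 ≈ 0.5963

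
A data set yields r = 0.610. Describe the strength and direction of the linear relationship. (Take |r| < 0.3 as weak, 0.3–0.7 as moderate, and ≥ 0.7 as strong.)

moderate positive

r = 0.610 > 0 so the relationship is positive.
|r| = 0.610, which falls in the moderate range.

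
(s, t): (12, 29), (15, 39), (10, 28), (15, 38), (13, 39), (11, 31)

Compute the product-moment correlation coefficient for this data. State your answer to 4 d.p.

0.8726

n = 6, Σs = 76, Σt = 204, Σs² = 984, Σt² = 7072, Σst = 2631
nΣst − ΣsΣt = 15786 − 15504 = 282
nΣs² − (Σs)² = 5904 − 5776 = 128; nΣt² − (Σt)² = 42432 − 41616 = 816
r = 282 / √(128 × 816) = 282 / 323.1842 ≈ 0.8726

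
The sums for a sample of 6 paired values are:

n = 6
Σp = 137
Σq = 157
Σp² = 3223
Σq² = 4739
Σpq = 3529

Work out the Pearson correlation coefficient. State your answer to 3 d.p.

r = (nΣpq − ΣpΣq) / √[(nΣp² − (Σp)²)(nΣq² − (Σq)²)]
Numerator: 6×3529 − 137×157 = -335
Denominator: √[(19338 − 18769)(28434 − 24649)] = √[569 × 3785] = 1467.5371
r = -335 / 1467.5371 ≈ -0.228

-0.228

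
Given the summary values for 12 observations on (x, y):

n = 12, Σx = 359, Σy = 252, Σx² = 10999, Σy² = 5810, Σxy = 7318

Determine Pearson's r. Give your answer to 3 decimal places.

r = (nΣxy − ΣxΣy) / √[(nΣx² − (Σx)²)(nΣy² − (Σy)²)]
Numerator: 12×7318 − 359×252 = -2652
Denominator: √[(131988 − 128881)(69720 − 63504)] = √[3107 × 6216] = 4394.6686
r = -2652 / 4394.6686 ≈ -0.603

-0.603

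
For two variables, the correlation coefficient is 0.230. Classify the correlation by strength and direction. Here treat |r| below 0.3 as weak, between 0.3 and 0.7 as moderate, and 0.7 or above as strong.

r = 0.230 > 0 so the relationship is positive.
|r| = 0.230, which falls in the weak range.

weak positive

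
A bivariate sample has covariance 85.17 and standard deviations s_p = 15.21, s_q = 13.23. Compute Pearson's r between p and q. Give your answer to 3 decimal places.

r = Cov(p,q) / (s_p · s_q) = 85.17 / (15.21 × 13.23)
  = 85.17 / 201.2283 ≈ 0.423

0.423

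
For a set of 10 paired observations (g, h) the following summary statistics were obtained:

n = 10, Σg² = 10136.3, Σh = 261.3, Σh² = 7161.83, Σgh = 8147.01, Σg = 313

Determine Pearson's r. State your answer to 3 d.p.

-0.094

r = (nΣgh − ΣgΣh) / √[(nΣg² − (Σg)²)(nΣh² − (Σh)²)]
Numerator: 10×8147.01 − 313×261.3 = -316.8
Denominator: √[(101363 − 97969)(71618.3 − 68277.69)] = √[3394 × 3340.61] = 3367.1992
r = -316.8 / 3367.1992 ≈ -0.094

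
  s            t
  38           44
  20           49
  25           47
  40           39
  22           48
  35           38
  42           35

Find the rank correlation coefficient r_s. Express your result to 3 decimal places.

Rank s: 5, 1, 3, 6, 2, 4, 7
Rank t: 4, 7, 5, 3, 6, 2, 1
d = rank(s) − rank(t): 1, -6, -2, 3, -4, 2, 6; Σd² = 106
ρ = 1 − 6Σd² / [n(n²−1)] = 1 − 6×106 / (7×48) = 1 − 636/336 ≈ -0.893

-0.893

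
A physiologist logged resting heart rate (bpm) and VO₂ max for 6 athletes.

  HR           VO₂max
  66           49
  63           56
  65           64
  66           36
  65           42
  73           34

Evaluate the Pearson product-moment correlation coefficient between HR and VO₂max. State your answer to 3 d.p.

n = 6, Σx = 398, Σy = 281, Σx² = 26460, Σy² = 13849, Σxy = 18510
nΣxy − ΣxΣy = 111060 − 111838 = -778
nΣx² − (Σx)² = 158760 − 158404 = 356; nΣy² − (Σy)² = 83094 − 78961 = 4133
r = -778 / √(356 × 4133) = -778 / 1212.9913 ≈ -0.641

-0.641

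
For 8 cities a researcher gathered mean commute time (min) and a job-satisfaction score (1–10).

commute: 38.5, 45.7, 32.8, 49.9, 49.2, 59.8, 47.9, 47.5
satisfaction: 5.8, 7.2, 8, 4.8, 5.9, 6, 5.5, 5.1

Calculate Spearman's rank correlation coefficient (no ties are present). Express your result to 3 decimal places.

-0.405

Rank commute: 2, 3, 1, 7, 6, 8, 5, 4
Rank satisfaction: 4, 7, 8, 1, 5, 6, 3, 2
d = rank(commute) − rank(satisfaction): -2, -4, -7, 6, 1, 2, 2, 2; Σd² = 118
ρ = 1 − 6Σd² / [n(n²−1)] = 1 − 6×118 / (8×63) = 1 − 708/504 ≈ -0.405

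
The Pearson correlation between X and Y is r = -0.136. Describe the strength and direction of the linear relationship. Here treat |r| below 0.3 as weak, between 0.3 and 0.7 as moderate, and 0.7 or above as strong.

r = -0.136 < 0 so the relationship is negative.
|r| = 0.136, which falls in the weak range.

weak negative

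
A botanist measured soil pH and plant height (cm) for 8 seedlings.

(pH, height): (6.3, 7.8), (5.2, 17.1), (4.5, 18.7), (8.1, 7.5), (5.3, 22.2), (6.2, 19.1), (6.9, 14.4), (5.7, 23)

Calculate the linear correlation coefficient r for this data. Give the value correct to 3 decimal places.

-0.697

n = 8, Σx = 48.2, Σy = 129.8, Σx² = 299.22, Σy² = 2353.2, Σxy = 749.5
nΣxy − ΣxΣy = 5996 − 6256.36 = -260.36
nΣx² − (Σx)² = 2393.76 − 2323.24 = 70.52; nΣy² − (Σy)² = 18825.6 − 16848.04 = 1977.56
r = -260.36 / √(70.52 × 1977.56) = -260.36 / 373.4401 ≈ -0.697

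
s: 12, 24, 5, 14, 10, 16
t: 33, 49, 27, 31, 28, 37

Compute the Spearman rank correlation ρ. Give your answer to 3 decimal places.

0.943

Rank s: 3, 6, 1, 4, 2, 5
Rank t: 4, 6, 1, 3, 2, 5
d = rank(s) − rank(t): -1, 0, 0, 1, 0, 0; Σd² = 2
ρ = 1 − 6Σd² / [n(n²−1)] = 1 − 6×2 / (6×35) = 1 − 12/210 ≈ 0.943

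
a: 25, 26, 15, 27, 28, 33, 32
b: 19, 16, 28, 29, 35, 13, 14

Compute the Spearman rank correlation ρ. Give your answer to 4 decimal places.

-0.4286

Rank a: 2, 3, 1, 4, 5, 7, 6
Rank b: 4, 3, 5, 6, 7, 1, 2
d = rank(a) − rank(b): -2, 0, -4, -2, -2, 6, 4; Σd² = 80
ρ = 1 − 6Σd² / [n(n²−1)] = 1 − 6×80 / (7×48) = 1 − 480/336 ≈ -0.4286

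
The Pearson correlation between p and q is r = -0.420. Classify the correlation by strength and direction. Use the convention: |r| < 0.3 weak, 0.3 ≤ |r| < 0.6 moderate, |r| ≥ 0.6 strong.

moderate negative

r = -0.420 < 0 so the relationship is negative.
|r| = 0.420, which falls in the moderate range.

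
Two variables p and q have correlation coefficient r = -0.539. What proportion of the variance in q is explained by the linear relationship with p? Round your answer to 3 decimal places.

r² = (-0.539)² = 0.291

0.291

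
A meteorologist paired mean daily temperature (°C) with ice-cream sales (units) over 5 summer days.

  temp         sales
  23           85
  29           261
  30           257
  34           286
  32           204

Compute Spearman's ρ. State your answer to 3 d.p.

Rank temp: 1, 2, 3, 5, 4
Rank sales: 1, 4, 3, 5, 2
d = rank(temp) − rank(sales): 0, -2, 0, 0, 2; Σd² = 8
ρ = 1 − 6Σd² / [n(n²−1)] = 1 − 6×8 / (5×24) = 1 − 48/120 ≈ 0.600

0.600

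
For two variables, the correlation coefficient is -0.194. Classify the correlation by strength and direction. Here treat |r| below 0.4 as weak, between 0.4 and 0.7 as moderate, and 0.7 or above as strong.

weak negative

r = -0.194 < 0 so the relationship is negative.
|r| = 0.194, which falls in the weak range.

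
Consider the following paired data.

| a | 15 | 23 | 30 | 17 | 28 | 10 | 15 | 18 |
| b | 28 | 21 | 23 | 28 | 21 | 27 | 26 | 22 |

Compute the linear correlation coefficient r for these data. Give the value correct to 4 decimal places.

n = 8, Σa = 156, Σb = 196, Σa² = 3376, Σb² = 4868, Σab = 3713
nΣab − ΣaΣb = 29704 − 30576 = -872
nΣa² − (Σa)² = 27008 − 24336 = 2672; nΣb² − (Σb)² = 38944 − 38416 = 528
r = -872 / √(2672 × 528) = -872 / 1187.7778 ≈ -0.7341

-0.7341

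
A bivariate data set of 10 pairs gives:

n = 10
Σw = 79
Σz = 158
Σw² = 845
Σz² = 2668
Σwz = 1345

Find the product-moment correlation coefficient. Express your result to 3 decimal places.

0.497

r = (nΣwz − ΣwΣz) / √[(nΣw² − (Σw)²)(nΣz² − (Σz)²)]
Numerator: 10×1345 − 79×158 = 968
Denominator: √[(8450 − 6241)(26680 − 24964)] = √[2209 × 1716] = 1946.9576
r = 968 / 1946.9576 ≈ 0.497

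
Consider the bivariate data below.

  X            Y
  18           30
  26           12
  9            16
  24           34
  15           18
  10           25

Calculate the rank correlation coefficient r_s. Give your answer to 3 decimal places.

Rank X: 4, 6, 1, 5, 3, 2
Rank Y: 5, 1, 2, 6, 3, 4
d = rank(X) − rank(Y): -1, 5, -1, -1, 0, -2; Σd² = 32
ρ = 1 − 6Σd² / [n(n²−1)] = 1 − 6×32 / (6×35) = 1 − 192/210 ≈ 0.086

0.086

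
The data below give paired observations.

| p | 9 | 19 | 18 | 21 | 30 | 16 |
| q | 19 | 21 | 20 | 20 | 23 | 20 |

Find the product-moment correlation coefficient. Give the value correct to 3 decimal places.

0.921

n = 6, Σp = 113, Σq = 123, Σp² = 2363, Σq² = 2531, Σpq = 2360
nΣpq − ΣpΣq = 14160 − 13899 = 261
nΣp² − (Σp)² = 14178 − 12769 = 1409; nΣq² − (Σq)² = 15186 − 15129 = 57
r = 261 / √(1409 × 57) = 261 / 283.3955 ≈ 0.921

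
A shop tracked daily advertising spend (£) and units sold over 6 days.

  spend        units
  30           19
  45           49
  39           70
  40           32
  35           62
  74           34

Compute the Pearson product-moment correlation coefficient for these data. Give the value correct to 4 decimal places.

n = 6, Σx = 263, Σy = 266, Σx² = 12747, Σy² = 13686, Σxy = 11471
nΣxy − ΣxΣy = 68826 − 69958 = -1132
nΣx² − (Σx)² = 76482 − 69169 = 7313; nΣy² − (Σy)² = 82116 − 70756 = 11360
r = -1132 / √(7313 × 11360) = -1132 / 9114.5861 ≈ -0.1242

-0.1242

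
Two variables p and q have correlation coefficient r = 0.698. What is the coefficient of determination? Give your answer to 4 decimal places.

r² = (0.698)² = 0.4872

0.4872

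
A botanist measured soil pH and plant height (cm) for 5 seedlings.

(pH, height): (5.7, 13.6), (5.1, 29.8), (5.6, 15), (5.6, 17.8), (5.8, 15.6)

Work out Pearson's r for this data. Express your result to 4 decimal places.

n = 5, Σx = 27.8, Σy = 91.8, Σx² = 154.86, Σy² = 1858.2, Σxy = 503.66
nΣxy − ΣxΣy = 2518.3 − 2552.04 = -33.74
nΣx² − (Σx)² = 774.3 − 772.84 = 1.46; nΣy² − (Σy)² = 9291 − 8427.24 = 863.76
r = -33.74 / √(1.46 × 863.76) = -33.74 / 35.5118 ≈ -0.9501

-0.9501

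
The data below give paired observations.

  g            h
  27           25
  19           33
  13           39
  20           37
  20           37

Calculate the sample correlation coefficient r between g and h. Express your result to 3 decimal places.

-0.872

n = 5, Σg = 99, Σh = 171, Σg² = 2059, Σh² = 5973, Σgh = 3289
nΣgh − ΣgΣh = 16445 − 16929 = -484
nΣg² − (Σg)² = 10295 − 9801 = 494; nΣh² − (Σh)² = 29865 − 29241 = 624
r = -484 / √(494 × 624) = -484 / 555.2081 ≈ -0.872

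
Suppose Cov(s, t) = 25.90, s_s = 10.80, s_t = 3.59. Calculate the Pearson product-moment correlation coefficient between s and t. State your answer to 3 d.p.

r = Cov(s,t) / (s_s · s_t) = 25.90 / (10.80 × 3.59)
  = 25.90 / 38.7720 ≈ 0.668

0.668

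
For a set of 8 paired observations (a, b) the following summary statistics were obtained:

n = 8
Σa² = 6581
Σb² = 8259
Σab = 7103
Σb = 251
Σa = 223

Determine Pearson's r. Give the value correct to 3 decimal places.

0.284

r = (nΣab − ΣaΣb) / √[(nΣa² − (Σa)²)(nΣb² − (Σb)²)]
Numerator: 8×7103 − 223×251 = 851
Denominator: √[(52648 − 49729)(66072 − 63001)] = √[2919 × 3071] = 2994.0356
r = 851 / 2994.0356 ≈ 0.284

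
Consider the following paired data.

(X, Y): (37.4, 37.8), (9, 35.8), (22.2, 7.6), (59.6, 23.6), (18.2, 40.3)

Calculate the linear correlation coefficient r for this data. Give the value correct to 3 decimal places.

-0.189

n = 5, ΣX = 146.4, ΣY = 145.1, ΣX² = 5856, ΣY² = 4949.29, ΣXY = 4044.66
nΣXY − ΣXΣY = 20223.3 − 21242.64 = -1019.34
nΣX² − (ΣX)² = 29280 − 21432.96 = 7847.04; nΣY² − (ΣY)² = 24746.45 − 21054.01 = 3692.44
r = -1019.34 / √(7847.04 × 3692.44) = -1019.34 / 5382.8175 ≈ -0.189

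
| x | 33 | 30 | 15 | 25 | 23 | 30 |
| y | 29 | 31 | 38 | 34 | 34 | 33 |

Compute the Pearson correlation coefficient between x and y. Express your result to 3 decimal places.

-0.953

n = 6, Σx = 156, Σy = 199, Σx² = 4268, Σy² = 6647, Σxy = 5079
nΣxy − ΣxΣy = 30474 − 31044 = -570
nΣx² − (Σx)² = 25608 − 24336 = 1272; nΣy² − (Σy)² = 39882 − 39601 = 281
r = -570 / √(1272 × 281) = -570 / 597.8562 ≈ -0.953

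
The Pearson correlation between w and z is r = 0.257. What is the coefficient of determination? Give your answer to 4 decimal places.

0.0660

r² = (0.257)² = 0.0660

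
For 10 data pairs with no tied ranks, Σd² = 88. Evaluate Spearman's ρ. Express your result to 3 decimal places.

0.467

ρ = 1 − 6Σd² / [n(n²−1)] = 1 − 6×88 / (10×99)
  = 1 − 528/990 = 1 − 0.5333 ≈ 0.467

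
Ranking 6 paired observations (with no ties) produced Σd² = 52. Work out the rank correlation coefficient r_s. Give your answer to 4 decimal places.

ρ = 1 − 6Σd² / [n(n²−1)] = 1 − 6×52 / (6×35)
  = 1 − 312/210 = 1 − 1.48571 ≈ -0.4857

-0.4857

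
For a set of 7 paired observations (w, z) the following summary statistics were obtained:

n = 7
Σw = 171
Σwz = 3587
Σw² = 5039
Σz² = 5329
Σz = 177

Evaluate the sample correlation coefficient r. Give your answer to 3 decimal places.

-0.859

r = (nΣwz − ΣwΣz) / √[(nΣw² − (Σw)²)(nΣz² − (Σz)²)]
Numerator: 7×3587 − 171×177 = -5158
Denominator: √[(35273 − 29241)(37303 − 31329)] = √[6032 × 5974] = 6002.9300
r = -5158 / 6002.9300 ≈ -0.859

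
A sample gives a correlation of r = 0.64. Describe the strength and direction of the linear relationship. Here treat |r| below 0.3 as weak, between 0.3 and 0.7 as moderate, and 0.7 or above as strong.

r = 0.64 > 0 so the relationship is positive.
|r| = 0.64, which falls in the moderate range.

moderate positive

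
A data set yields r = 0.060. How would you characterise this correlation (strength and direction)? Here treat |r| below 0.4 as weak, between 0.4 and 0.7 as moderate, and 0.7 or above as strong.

r = 0.060 > 0 so the relationship is positive.
|r| = 0.060, which falls in the weak range.

weak positive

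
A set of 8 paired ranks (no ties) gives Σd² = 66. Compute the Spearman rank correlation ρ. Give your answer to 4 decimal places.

ρ = 1 − 6Σd² / [n(n²−1)] = 1 − 6×66 / (8×63)
  = 1 − 396/504 = 1 − 0.78571 ≈ 0.2143

0.2143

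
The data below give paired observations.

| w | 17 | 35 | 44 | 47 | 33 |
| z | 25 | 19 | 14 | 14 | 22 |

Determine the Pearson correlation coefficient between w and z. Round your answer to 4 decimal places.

-0.9558

n = 5, Σw = 176, Σz = 94, Σw² = 6748, Σz² = 1862, Σwz = 3090
nΣwz − ΣwΣz = 15450 − 16544 = -1094
nΣw² − (Σw)² = 33740 − 30976 = 2764; nΣz² − (Σz)² = 9310 − 8836 = 474
r = -1094 / √(2764 × 474) = -1094 / 1144.6117 ≈ -0.9558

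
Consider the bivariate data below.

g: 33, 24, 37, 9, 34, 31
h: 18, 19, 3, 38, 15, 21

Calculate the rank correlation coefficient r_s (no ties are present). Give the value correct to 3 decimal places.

-0.943

Rank g: 4, 2, 6, 1, 5, 3
Rank h: 3, 4, 1, 6, 2, 5
d = rank(g) − rank(h): 1, -2, 5, -5, 3, -2; Σd² = 68
ρ = 1 − 6Σd² / [n(n²−1)] = 1 − 6×68 / (6×35) = 1 − 408/210 ≈ -0.943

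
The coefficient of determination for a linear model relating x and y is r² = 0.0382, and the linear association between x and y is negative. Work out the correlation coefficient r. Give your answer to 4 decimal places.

|r| = √0.0382 = 0.1954
The association is negative, so r = −0.1954.

-0.1954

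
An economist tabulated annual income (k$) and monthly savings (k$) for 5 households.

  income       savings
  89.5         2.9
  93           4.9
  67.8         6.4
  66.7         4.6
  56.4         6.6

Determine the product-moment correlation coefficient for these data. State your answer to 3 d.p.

-0.721

n = 5, Σx = 373.4, Σy = 25.4, Σx² = 28885.94, Σy² = 138.1, Σxy = 1828.23
nΣxy − ΣxΣy = 9141.15 − 9484.36 = -343.21
nΣx² − (Σx)² = 144429.7 − 139427.56 = 5002.14; nΣy² − (Σy)² = 690.5 − 645.16 = 45.34
r = -343.21 / √(5002.14 × 45.34) = -343.21 / 476.2321 ≈ -0.721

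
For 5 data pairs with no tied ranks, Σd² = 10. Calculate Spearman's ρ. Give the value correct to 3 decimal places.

ρ = 1 − 6Σd² / [n(n²−1)] = 1 − 6×10 / (5×24)
  = 1 − 60/120 = 1 − 0.5000 ≈ 0.500

0.500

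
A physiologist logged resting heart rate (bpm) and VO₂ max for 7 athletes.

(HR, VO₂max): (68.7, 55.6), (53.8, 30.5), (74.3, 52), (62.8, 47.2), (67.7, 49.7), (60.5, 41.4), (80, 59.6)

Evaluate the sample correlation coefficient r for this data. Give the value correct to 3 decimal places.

0.928

n = 7, Σx = 467.8, Σy = 336, Σx² = 31722, Σy² = 16689.66, Σxy = 22925.77
nΣxy − ΣxΣy = 160480.39 − 157180.8 = 3299.59
nΣx² − (Σx)² = 222054 − 218836.84 = 3217.16; nΣy² − (Σy)² = 116827.62 − 112896 = 3931.62
r = 3299.59 / √(3217.16 × 3931.62) = 3299.59 / 3556.4941 ≈ 0.928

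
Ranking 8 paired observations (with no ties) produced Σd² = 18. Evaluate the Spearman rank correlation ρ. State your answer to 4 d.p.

ρ = 1 − 6Σd² / [n(n²−1)] = 1 − 6×18 / (8×63)
  = 1 − 108/504 = 1 − 0.21429 ≈ 0.7857

0.7857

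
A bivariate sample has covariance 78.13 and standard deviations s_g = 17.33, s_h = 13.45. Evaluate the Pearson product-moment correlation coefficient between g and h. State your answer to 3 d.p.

0.335

r = Cov(g,h) / (s_g · s_h) = 78.13 / (17.33 × 13.45)
  = 78.13 / 233.0885 ≈ 0.335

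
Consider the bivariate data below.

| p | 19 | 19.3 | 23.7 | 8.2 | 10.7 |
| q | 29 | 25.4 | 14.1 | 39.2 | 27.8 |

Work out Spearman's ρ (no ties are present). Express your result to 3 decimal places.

-0.900

Rank p: 3, 4, 5, 1, 2
Rank q: 4, 2, 1, 5, 3
d = rank(p) − rank(q): -1, 2, 4, -4, -1; Σd² = 38
ρ = 1 − 6Σd² / [n(n²−1)] = 1 − 6×38 / (5×24) = 1 − 228/120 ≈ -0.900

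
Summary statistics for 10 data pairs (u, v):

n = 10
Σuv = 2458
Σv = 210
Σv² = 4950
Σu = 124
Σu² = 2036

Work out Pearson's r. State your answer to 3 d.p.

-0.281

r = (nΣuv − ΣuΣv) / √[(nΣu² − (Σu)²)(nΣv² − (Σv)²)]
Numerator: 10×2458 − 124×210 = -1460
Denominator: √[(20360 − 15376)(49500 − 44100)] = √[4984 × 5400] = 5187.8319
r = -1460 / 5187.8319 ≈ -0.281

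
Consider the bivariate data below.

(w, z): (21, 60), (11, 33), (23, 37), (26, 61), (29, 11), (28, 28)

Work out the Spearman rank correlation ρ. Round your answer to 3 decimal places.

-0.486

Rank w: 2, 1, 3, 4, 6, 5
Rank z: 5, 3, 4, 6, 1, 2
d = rank(w) − rank(z): -3, -2, -1, -2, 5, 3; Σd² = 52
ρ = 1 − 6Σd² / [n(n²−1)] = 1 − 6×52 / (6×35) = 1 − 312/210 ≈ -0.486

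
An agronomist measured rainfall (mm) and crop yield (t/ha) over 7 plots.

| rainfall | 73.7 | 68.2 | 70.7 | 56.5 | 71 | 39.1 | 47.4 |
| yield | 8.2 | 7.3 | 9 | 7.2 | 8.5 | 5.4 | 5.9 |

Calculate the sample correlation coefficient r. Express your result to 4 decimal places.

0.9349

n = 7, Σx = 426.6, Σy = 51.5, Σx² = 27090.24, Σy² = 389.59, Σxy = 3239.6
nΣxy − ΣxΣy = 22677.2 − 21969.9 = 707.3
nΣx² − (Σx)² = 189631.68 − 181987.56 = 7644.12; nΣy² − (Σy)² = 2727.13 − 2652.25 = 74.88
r = 707.3 / √(7644.12 × 74.88) = 707.3 / 756.5657 ≈ 0.9349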